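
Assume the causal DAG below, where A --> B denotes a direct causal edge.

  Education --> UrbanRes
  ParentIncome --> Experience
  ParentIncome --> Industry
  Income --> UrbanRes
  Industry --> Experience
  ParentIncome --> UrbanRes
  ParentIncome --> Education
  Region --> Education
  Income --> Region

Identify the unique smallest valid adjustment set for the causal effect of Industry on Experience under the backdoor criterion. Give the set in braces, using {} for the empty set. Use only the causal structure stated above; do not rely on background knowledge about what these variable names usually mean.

Variables eligible for adjustment (non-descendants of Industry, excluding Industry and Experience): {Education, Income, ParentIncome, Region, UrbanRes}.
Backdoor paths from Industry to Experience:
  P1: Industry <- ParentIncome -> Experience
The empty set is not sufficient: P1 (Industry <- ParentIncome -> Experience) has no collider blocking it and no conditioned non-collider, so it is open.
Try {ParentIncome}:
  P1: blocked at fork node ParentIncome ∈ conditioning set.
{ParentIncome} contains no descendant of Industry and blocks every backdoor path.
No other singleton works — e.g. {Income} leaves P1 open — so {ParentIncome} is the unique smallest valid adjustment set.

{ParentIncome}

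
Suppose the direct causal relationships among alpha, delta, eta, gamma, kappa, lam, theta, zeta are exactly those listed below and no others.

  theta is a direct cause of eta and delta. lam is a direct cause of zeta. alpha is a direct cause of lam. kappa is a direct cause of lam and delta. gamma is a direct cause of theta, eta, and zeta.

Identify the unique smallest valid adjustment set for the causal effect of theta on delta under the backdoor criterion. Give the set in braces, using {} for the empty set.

{}

Variables eligible for adjustment (non-descendants of theta, excluding theta and delta): {alpha, gamma, kappa, lam, zeta}.
Backdoor paths from theta to delta:
  P1: theta <- gamma -> zeta <- lam <- kappa -> delta
Each backdoor path contains an unconditioned collider, so every path is already blocked with the empty conditioning set:
  P1: blocked at collider zeta (neither it nor any descendant is in the conditioning set).
The empty set is therefore the unique smallest valid set.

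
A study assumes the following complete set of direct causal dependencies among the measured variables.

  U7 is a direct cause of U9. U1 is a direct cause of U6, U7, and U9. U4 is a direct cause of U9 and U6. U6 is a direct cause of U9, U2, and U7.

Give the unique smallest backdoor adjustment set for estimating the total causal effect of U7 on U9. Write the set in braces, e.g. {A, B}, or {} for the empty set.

{U1, U6}

Variables eligible for adjustment (non-descendants of U7, excluding U7 and U9): {U1, U2, U4, U6}.
Backdoor paths from U7 to U9:
  P1: U7 <- U1 -> U6 <- U4 -> U9
  P2: U7 <- U1 -> U6 -> U9
  P3: U7 <- U1 -> U9
  P4: U7 <- U6 <- U4 -> U9
  P5: U7 <- U6 <- U1 -> U9
  P6: U7 <- U6 -> U9
The empty set is not sufficient: P2 (U7 <- U1 -> U6 -> U9) has no collider blocking it and no conditioned non-collider, so it is open.
Try {U1, U6}:
  P1: blocked at fork node U1 ∈ conditioning set.
  P2: blocked at fork node U1 ∈ conditioning set.
  P3: blocked at fork node U1 ∈ conditioning set.
  P4: blocked at chain node U6 ∈ conditioning set.
  P5: blocked at chain node U6 ∈ conditioning set.
  P6: blocked at fork node U6 ∈ conditioning set.
{U1, U6} contains no descendant of U7 and blocks every backdoor path.
Every element of {U1, U6} is needed (dropping U1 leaves P1 open; dropping U6 leaves P4 open), so no proper subset is valid.
Among all size-2 subsets of the eligible variables, only {U1, U6} blocks every backdoor path, so it is the unique smallest valid adjustment set.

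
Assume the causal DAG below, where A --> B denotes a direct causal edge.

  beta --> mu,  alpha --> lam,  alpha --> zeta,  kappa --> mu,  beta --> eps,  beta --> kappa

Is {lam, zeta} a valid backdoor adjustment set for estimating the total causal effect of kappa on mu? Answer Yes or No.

Backdoor paths from kappa to mu (paths whose first edge points into kappa):
  P1: kappa <- beta -> mu
Condition 1 (no descendant of kappa in the set): holds — descendants of kappa are {mu}; none are in {lam, zeta}.
Condition 2 (every backdoor path blocked by {lam, zeta}):
  P1: open — no interior node is in the conditioning set.
{lam, zeta} does not satisfy the backdoor criterion.

No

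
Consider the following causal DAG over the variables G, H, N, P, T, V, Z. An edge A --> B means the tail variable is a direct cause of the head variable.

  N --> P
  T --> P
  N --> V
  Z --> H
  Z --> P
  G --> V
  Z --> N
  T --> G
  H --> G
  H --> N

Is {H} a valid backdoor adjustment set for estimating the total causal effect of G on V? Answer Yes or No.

Yes

Backdoor paths from G to V (paths whose first edge points into G):
  P1: G <- T -> P <- Z -> H -> N -> V
  P2: G <- T -> P <- Z -> N -> V
  P3: G <- T -> P <- N -> V
  P4: G <- H <- Z -> N -> V
  P5: G <- H <- Z -> P <- N -> V
  P6: G <- H -> N -> V
Condition 1 (no descendant of G in the set): holds — descendants of G are {V}; none are in {H}.
Condition 2 (every backdoor path blocked by {H}):
  P1: blocked at collider P (neither it nor any descendant is in the conditioning set).
  P2: blocked at collider P (neither it nor any descendant is in the conditioning set).
  P3: blocked at collider P (neither it nor any descendant is in the conditioning set).
  P4: blocked at chain node H ∈ conditioning set.
  P5: blocked at chain node H ∈ conditioning set.
  P6: blocked at fork node H ∈ conditioning set.
{H} satisfies the backdoor criterion.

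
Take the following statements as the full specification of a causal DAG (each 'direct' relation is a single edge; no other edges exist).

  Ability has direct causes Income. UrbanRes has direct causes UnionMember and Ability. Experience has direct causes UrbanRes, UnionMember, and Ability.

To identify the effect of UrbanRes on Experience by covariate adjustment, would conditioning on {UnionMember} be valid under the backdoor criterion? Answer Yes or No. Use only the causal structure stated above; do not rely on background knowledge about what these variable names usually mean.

Backdoor paths from UrbanRes to Experience (paths whose first edge points into UrbanRes):
  P1: UrbanRes <- Ability -> Experience
  P2: UrbanRes <- UnionMember -> Experience
Condition 1 (no descendant of UrbanRes in the set): holds — descendants of UrbanRes are {Experience}; none are in {UnionMember}.
Condition 2 (every backdoor path blocked by {UnionMember}):
  P1: open — no interior node is in the conditioning set.
  P2: blocked at fork node UnionMember ∈ conditioning set.
{UnionMember} does not satisfy the backdoor criterion.

No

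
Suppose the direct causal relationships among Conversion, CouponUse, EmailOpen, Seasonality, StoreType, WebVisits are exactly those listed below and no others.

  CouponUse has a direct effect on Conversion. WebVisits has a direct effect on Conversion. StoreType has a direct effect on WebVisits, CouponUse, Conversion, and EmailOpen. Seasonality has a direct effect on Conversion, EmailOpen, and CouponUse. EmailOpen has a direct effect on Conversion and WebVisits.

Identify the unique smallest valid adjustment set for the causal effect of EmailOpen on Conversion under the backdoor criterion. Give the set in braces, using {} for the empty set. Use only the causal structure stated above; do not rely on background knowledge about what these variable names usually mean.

{Seasonality, StoreType}

Variables eligible for adjustment (non-descendants of EmailOpen, excluding EmailOpen and Conversion): {CouponUse, Seasonality, StoreType}.
Backdoor paths from EmailOpen to Conversion:
  P1: EmailOpen <- Seasonality -> CouponUse <- StoreType -> WebVisits -> Conversion
  P2: EmailOpen <- Seasonality -> CouponUse <- StoreType -> Conversion
  P3: EmailOpen <- Seasonality -> CouponUse -> Conversion
  P4: EmailOpen <- Seasonality -> Conversion
  P5: EmailOpen <- StoreType -> WebVisits -> Conversion
  P6: EmailOpen <- StoreType -> CouponUse <- Seasonality -> Conversion
  P7: EmailOpen <- StoreType -> CouponUse -> Conversion
  P8: EmailOpen <- StoreType -> Conversion
The empty set is not sufficient: P3 (EmailOpen <- Seasonality -> CouponUse -> Conversion) has no collider blocking it and no conditioned non-collider, so it is open.
Try {Seasonality, StoreType}:
  P1: blocked at fork node Seasonality ∈ conditioning set.
  P2: blocked at fork node Seasonality ∈ conditioning set.
  P3: blocked at fork node Seasonality ∈ conditioning set.
  P4: blocked at fork node Seasonality ∈ conditioning set.
  P5: blocked at fork node StoreType ∈ conditioning set.
  P6: blocked at fork node StoreType ∈ conditioning set.
  P7: blocked at fork node StoreType ∈ conditioning set.
  P8: blocked at fork node StoreType ∈ conditioning set.
{Seasonality, StoreType} contains no descendant of EmailOpen and blocks every backdoor path.
Every element of {Seasonality, StoreType} is needed (dropping Seasonality leaves P3 open; dropping StoreType leaves P5 open), so no proper subset is valid.
Among all size-2 subsets of the eligible variables, only {Seasonality, StoreType} blocks every backdoor path, so it is the unique smallest valid adjustment set.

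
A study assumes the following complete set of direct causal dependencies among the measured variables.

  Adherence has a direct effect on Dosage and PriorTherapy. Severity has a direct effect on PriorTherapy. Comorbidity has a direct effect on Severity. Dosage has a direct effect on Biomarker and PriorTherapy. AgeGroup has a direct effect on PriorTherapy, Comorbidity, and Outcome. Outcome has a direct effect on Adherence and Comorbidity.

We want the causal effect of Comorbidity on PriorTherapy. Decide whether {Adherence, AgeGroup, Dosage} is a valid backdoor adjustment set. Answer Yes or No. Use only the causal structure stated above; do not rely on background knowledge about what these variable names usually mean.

Backdoor paths from Comorbidity to PriorTherapy (paths whose first edge points into Comorbidity):
  P1: Comorbidity <- AgeGroup -> Outcome -> Adherence -> Dosage -> PriorTherapy
  P2: Comorbidity <- AgeGroup -> Outcome -> Adherence -> PriorTherapy
  P3: Comorbidity <- AgeGroup -> PriorTherapy
  P4: Comorbidity <- Outcome <- AgeGroup -> PriorTherapy
  P5: Comorbidity <- Outcome -> Adherence -> Dosage -> PriorTherapy
  P6: Comorbidity <- Outcome -> Adherence -> PriorTherapy
Condition 1 (no descendant of Comorbidity in the set): holds — descendants of Comorbidity are {PriorTherapy, Severity}; none are in {Adherence, AgeGroup, Dosage}.
Condition 2 (every backdoor path blocked by {Adherence, AgeGroup, Dosage}):
  P1: blocked at fork node AgeGroup ∈ conditioning set.
  P2: blocked at fork node AgeGroup ∈ conditioning set.
  P3: blocked at fork node AgeGroup ∈ conditioning set.
  P4: blocked at fork node AgeGroup ∈ conditioning set.
  P5: blocked at chain node Adherence ∈ conditioning set.
  P6: blocked at chain node Adherence ∈ conditioning set.
{Adherence, AgeGroup, Dosage} satisfies the backdoor criterion.

Yes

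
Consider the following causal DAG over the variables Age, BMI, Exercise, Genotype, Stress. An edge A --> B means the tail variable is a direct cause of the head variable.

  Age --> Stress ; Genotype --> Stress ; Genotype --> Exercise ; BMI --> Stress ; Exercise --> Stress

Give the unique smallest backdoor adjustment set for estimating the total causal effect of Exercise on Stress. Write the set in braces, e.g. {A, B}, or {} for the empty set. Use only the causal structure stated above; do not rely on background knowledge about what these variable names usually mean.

Variables eligible for adjustment (non-descendants of Exercise, excluding Exercise and Stress): {Age, BMI, Genotype}.
Backdoor paths from Exercise to Stress:
  P1: Exercise <- Genotype -> Stress
The empty set is not sufficient: P1 (Exercise <- Genotype -> Stress) has no collider blocking it and no conditioned non-collider, so it is open.
Try {Genotype}:
  P1: blocked at fork node Genotype ∈ conditioning set.
{Genotype} contains no descendant of Exercise and blocks every backdoor path.
No other singleton works — e.g. {BMI} leaves P1 open — so {Genotype} is the unique smallest valid adjustment set.

{Genotype}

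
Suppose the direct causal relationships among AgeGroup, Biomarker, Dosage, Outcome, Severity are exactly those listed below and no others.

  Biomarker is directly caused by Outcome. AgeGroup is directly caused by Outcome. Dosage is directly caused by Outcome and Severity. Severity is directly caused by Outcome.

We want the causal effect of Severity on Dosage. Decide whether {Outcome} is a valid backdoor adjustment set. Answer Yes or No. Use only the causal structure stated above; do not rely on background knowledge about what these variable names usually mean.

Yes

Backdoor paths from Severity to Dosage (paths whose first edge points into Severity):
  P1: Severity <- Outcome -> Dosage
Condition 1 (no descendant of Severity in the set): holds — descendants of Severity are {Dosage}; none are in {Outcome}.
Condition 2 (every backdoor path blocked by {Outcome}):
  P1: blocked at fork node Outcome ∈ conditioning set.
{Outcome} satisfies the backdoor criterion.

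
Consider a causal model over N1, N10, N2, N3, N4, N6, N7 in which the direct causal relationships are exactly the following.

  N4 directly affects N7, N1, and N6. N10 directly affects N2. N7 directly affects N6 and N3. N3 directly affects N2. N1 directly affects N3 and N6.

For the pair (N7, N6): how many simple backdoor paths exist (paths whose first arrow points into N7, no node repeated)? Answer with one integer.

A backdoor path from N7 to N6 is any simple undirected path whose first edge points into N7 (i.e. leaves N7 via a parent).
Parents of N7: {N4}.
Enumerating:
  P1: N7 <- N4 -> N1 -> N6
  P2: N7 <- N4 -> N6
That exhausts the simple backdoor paths. Count: 2.

2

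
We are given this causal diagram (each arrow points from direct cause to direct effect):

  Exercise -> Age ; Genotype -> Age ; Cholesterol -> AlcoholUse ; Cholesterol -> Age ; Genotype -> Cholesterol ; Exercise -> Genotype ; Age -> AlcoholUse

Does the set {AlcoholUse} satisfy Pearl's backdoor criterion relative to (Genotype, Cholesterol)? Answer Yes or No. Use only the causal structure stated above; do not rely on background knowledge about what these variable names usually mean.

Backdoor paths from Genotype to Cholesterol (paths whose first edge points into Genotype):
  P1: Genotype <- Exercise -> Age <- Cholesterol
  P2: Genotype <- Exercise -> Age -> AlcoholUse <- Cholesterol
Condition 1 (no descendant of Genotype in the set): FAILS — AlcoholUse is a descendant of Genotype.
Condition 2 (every backdoor path blocked by {AlcoholUse}):
  P1: open — collider(s) Age are conditioned on (or have a conditioned descendant) and no non-collider on the path is in the set.
  P2: open — collider(s) AlcoholUse are conditioned on (or have a conditioned descendant) and no non-collider on the path is in the set.
{AlcoholUse} does not satisfy the backdoor criterion.

No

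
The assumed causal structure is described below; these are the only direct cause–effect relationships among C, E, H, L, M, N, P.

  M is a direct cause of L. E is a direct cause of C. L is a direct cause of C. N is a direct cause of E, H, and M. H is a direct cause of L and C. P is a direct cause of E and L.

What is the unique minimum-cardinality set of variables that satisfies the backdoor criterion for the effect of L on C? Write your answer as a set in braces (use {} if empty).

{E, H}

Variables eligible for adjustment (non-descendants of L, excluding L and C): {E, H, M, N, P}.
Backdoor paths from L to C:
  P1: L <- H <- N -> E -> C
  P2: L <- H -> C
  P3: L <- M <- N -> H -> C
  P4: L <- M <- N -> E -> C
  P5: L <- P -> E <- N -> H -> C
  P6: L <- P -> E -> C
The empty set is not sufficient: P1 (L <- H <- N -> E -> C) has no collider blocking it and no conditioned non-collider, so it is open.
Try {E, H}:
  P1: blocked at chain node H ∈ conditioning set.
  P2: blocked at fork node H ∈ conditioning set.
  P3: blocked at chain node H ∈ conditioning set.
  P4: blocked at chain node E ∈ conditioning set.
  P5: blocked at chain node H ∈ conditioning set.
  P6: blocked at chain node E ∈ conditioning set.
{E, H} contains no descendant of L and blocks every backdoor path.
Every element of {E, H} is needed (dropping E leaves P4 open; dropping H leaves P2 open), so no proper subset is valid.
Among all size-2 subsets of the eligible variables, only {E, H} blocks every backdoor path, so it is the unique smallest valid adjustment set.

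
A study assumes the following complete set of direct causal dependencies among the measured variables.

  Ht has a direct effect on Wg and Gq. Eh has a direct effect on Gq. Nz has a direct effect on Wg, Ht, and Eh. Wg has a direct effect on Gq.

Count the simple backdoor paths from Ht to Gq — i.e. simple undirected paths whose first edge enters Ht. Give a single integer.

A backdoor path from Ht to Gq is any simple undirected path whose first edge points into Ht (i.e. leaves Ht via a parent).
Parents of Ht: {Nz}.
Enumerating:
  P1: Ht <- Nz -> Eh -> Gq
  P2: Ht <- Nz -> Wg -> Gq
That exhausts the simple backdoor paths. Count: 2.

2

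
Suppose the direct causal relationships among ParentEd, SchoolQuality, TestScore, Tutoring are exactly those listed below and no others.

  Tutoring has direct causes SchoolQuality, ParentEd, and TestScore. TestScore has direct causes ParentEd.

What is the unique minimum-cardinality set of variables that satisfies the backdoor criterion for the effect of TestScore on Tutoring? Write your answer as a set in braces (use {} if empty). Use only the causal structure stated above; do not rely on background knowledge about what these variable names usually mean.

{ParentEd}

Variables eligible for adjustment (non-descendants of TestScore, excluding TestScore and Tutoring): {ParentEd, SchoolQuality}.
Backdoor paths from TestScore to Tutoring:
  P1: TestScore <- ParentEd -> Tutoring
The empty set is not sufficient: P1 (TestScore <- ParentEd -> Tutoring) has no collider blocking it and no conditioned non-collider, so it is open.
Try {ParentEd}:
  P1: blocked at fork node ParentEd ∈ conditioning set.
{ParentEd} contains no descendant of TestScore and blocks every backdoor path.
No other singleton works — e.g. {SchoolQuality} leaves P1 open — so {ParentEd} is the unique smallest valid adjustment set.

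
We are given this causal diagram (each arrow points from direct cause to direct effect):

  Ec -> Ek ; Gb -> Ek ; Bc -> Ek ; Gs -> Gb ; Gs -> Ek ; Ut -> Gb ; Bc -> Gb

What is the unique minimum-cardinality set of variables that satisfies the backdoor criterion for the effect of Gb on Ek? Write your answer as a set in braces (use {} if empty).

{Bc, Gs}

Variables eligible for adjustment (non-descendants of Gb, excluding Gb and Ek): {Bc, Ec, Gs, Ut}.
Backdoor paths from Gb to Ek:
  P1: Gb <- Gs -> Ek
  P2: Gb <- Bc -> Ek
The empty set is not sufficient: P1 (Gb <- Gs -> Ek) has no collider blocking it and no conditioned non-collider, so it is open.
Try {Bc, Gs}:
  P1: blocked at fork node Gs ∈ conditioning set.
  P2: blocked at fork node Bc ∈ conditioning set.
{Bc, Gs} contains no descendant of Gb and blocks every backdoor path.
Every element of {Bc, Gs} is needed (dropping Bc leaves P2 open; dropping Gs leaves P1 open), so no proper subset is valid.
Among all size-2 subsets of the eligible variables, only {Bc, Gs} blocks every backdoor path, so it is the unique smallest valid adjustment set.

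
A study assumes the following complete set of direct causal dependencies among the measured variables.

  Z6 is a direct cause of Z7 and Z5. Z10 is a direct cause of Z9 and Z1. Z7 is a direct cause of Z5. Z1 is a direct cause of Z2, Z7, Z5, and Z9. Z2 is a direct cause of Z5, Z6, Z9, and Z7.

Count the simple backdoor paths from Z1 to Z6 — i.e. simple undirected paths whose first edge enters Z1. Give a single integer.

A backdoor path from Z1 to Z6 is any simple undirected path whose first edge points into Z1 (i.e. leaves Z1 via a parent).
Parents of Z1: {Z10}.
Enumerating:
  P1: Z1 <- Z10 -> Z9 <- Z2 -> Z6
  P2: Z1 <- Z10 -> Z9 <- Z2 -> Z7 <- Z6
  P3: Z1 <- Z10 -> Z9 <- Z2 -> Z7 -> Z5 <- Z6
  P4: Z1 <- Z10 -> Z9 <- Z2 -> Z5 <- Z6
  P5: Z1 <- Z10 -> Z9 <- Z2 -> Z5 <- Z7 <- Z6
That exhausts the simple backdoor paths. Count: 5.

5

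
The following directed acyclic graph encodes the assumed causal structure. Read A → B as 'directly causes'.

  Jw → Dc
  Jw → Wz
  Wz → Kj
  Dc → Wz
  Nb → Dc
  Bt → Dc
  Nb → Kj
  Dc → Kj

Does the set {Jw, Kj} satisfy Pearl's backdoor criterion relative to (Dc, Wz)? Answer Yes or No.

No

Backdoor paths from Dc to Wz (paths whose first edge points into Dc):
  P1: Dc <- Nb -> Kj <- Wz
  P2: Dc <- Jw -> Wz
Condition 1 (no descendant of Dc in the set): FAILS — Kj is a descendant of Dc.
Condition 2 (every backdoor path blocked by {Jw, Kj}):
  P1: open — collider(s) Kj are conditioned on (or have a conditioned descendant) and no non-collider on the path is in the set.
  P2: blocked at fork node Jw ∈ conditioning set.
{Jw, Kj} does not satisfy the backdoor criterion.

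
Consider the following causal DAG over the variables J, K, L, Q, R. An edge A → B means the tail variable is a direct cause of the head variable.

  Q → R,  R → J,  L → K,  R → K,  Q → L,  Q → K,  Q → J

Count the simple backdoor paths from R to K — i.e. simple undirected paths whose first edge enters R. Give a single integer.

A backdoor path from R to K is any simple undirected path whose first edge points into R (i.e. leaves R via a parent).
Parents of R: {Q}.
Enumerating:
  P1: R <- Q -> L -> K
  P2: R <- Q -> K
That exhausts the simple backdoor paths. Count: 2.

2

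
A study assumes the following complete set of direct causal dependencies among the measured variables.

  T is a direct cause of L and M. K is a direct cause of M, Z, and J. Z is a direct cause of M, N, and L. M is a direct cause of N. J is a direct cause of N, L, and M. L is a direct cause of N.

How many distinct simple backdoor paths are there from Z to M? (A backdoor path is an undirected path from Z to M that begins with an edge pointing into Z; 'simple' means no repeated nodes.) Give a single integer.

A backdoor path from Z to M is any simple undirected path whose first edge points into Z (i.e. leaves Z via a parent).
Parents of Z: {K}.
Enumerating:
  P1: Z <- K -> J -> M
  P2: Z <- K -> J -> L <- T -> M
  P3: Z <- K -> J -> L -> N <- M
  P4: Z <- K -> J -> N <- M
  P5: Z <- K -> J -> N <- L <- T -> M
  P6: Z <- K -> M
That exhausts the simple backdoor paths. Count: 6.

6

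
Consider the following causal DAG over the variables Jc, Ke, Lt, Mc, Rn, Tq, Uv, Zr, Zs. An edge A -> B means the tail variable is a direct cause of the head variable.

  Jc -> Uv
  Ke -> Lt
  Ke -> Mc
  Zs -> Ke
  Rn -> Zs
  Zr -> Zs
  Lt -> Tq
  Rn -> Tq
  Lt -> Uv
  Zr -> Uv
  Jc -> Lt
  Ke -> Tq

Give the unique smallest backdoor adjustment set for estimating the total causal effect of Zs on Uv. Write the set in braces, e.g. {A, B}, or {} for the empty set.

Variables eligible for adjustment (non-descendants of Zs, excluding Zs and Uv): {Jc, Rn, Zr}.
Backdoor paths from Zs to Uv:
  P1: Zs <- Rn -> Tq <- Ke -> Lt <- Jc -> Uv
  P2: Zs <- Rn -> Tq <- Ke -> Lt -> Uv
  P3: Zs <- Rn -> Tq <- Lt <- Jc -> Uv
  P4: Zs <- Rn -> Tq <- Lt -> Uv
  P5: Zs <- Zr -> Uv
The empty set is not sufficient: P5 (Zs <- Zr -> Uv) has no collider blocking it and no conditioned non-collider, so it is open.
Try {Zr}:
  P1: blocked at collider Tq (neither it nor any descendant is in the conditioning set).
  P2: blocked at collider Tq (neither it nor any descendant is in the conditioning set).
  P3: blocked at collider Tq (neither it nor any descendant is in the conditioning set).
  P4: blocked at collider Tq (neither it nor any descendant is in the conditioning set).
  P5: blocked at fork node Zr ∈ conditioning set.
{Zr} contains no descendant of Zs and blocks every backdoor path.
No other singleton works — e.g. {Rn} leaves P5 open — so {Zr} is the unique smallest valid adjustment set.

{Zr}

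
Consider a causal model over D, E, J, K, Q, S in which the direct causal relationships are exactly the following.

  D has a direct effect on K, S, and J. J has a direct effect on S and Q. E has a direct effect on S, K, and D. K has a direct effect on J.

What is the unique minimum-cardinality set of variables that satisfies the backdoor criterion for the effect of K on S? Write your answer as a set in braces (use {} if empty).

{D, E}

Variables eligible for adjustment (non-descendants of K, excluding K and S): {D, E}.
Backdoor paths from K to S:
  P1: K <- E -> D -> J -> S
  P2: K <- E -> D -> S
  P3: K <- E -> S
  P4: K <- D <- E -> S
  P5: K <- D -> J -> S
  P6: K <- D -> S
The empty set is not sufficient: P1 (K <- E -> D -> J -> S) has no collider blocking it and no conditioned non-collider, so it is open.
Try {D, E}:
  P1: blocked at fork node E ∈ conditioning set.
  P2: blocked at fork node E ∈ conditioning set.
  P3: blocked at fork node E ∈ conditioning set.
  P4: blocked at chain node D ∈ conditioning set.
  P5: blocked at fork node D ∈ conditioning set.
  P6: blocked at fork node D ∈ conditioning set.
{D, E} contains no descendant of K and blocks every backdoor path.
Every element of {D, E} is needed (dropping D leaves P5 open; dropping E leaves P3 open), so no proper subset is valid.
Among all size-2 subsets of the eligible variables, only {D, E} blocks every backdoor path, so it is the unique smallest valid adjustment set.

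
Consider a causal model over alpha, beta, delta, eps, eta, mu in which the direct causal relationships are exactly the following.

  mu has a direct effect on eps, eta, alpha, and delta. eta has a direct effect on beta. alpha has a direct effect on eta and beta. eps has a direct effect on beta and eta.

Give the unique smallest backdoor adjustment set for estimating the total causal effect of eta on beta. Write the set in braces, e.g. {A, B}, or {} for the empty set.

Variables eligible for adjustment (non-descendants of eta, excluding eta and beta): {alpha, delta, eps, mu}.
Backdoor paths from eta to beta:
  P1: eta <- mu -> alpha -> beta
  P2: eta <- mu -> eps -> beta
  P3: eta <- alpha <- mu -> eps -> beta
  P4: eta <- alpha -> beta
  P5: eta <- eps <- mu -> alpha -> beta
  P6: eta <- eps -> beta
The empty set is not sufficient: P1 (eta <- mu -> alpha -> beta) has no collider blocking it and no conditioned non-collider, so it is open.
Try {alpha, eps}:
  P1: blocked at chain node alpha ∈ conditioning set.
  P2: blocked at chain node eps ∈ conditioning set.
  P3: blocked at chain node alpha ∈ conditioning set.
  P4: blocked at fork node alpha ∈ conditioning set.
  P5: blocked at chain node eps ∈ conditioning set.
  P6: blocked at fork node eps ∈ conditioning set.
{alpha, eps} contains no descendant of eta and blocks every backdoor path.
Every element of {alpha, eps} is needed (dropping alpha leaves P1 open; dropping eps leaves P2 open), so no proper subset is valid.
Among all size-2 subsets of the eligible variables, only {alpha, eps} blocks every backdoor path, so it is the unique smallest valid adjustment set.

{alpha, eps}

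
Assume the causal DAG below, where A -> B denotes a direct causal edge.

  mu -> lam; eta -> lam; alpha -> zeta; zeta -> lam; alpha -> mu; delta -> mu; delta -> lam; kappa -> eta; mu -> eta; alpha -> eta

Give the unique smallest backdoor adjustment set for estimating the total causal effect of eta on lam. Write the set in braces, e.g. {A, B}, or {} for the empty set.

Variables eligible for adjustment (non-descendants of eta, excluding eta and lam): {alpha, delta, kappa, mu, zeta}.
Backdoor paths from eta to lam:
  P1: eta <- alpha -> zeta -> lam
  P2: eta <- alpha -> mu <- delta -> lam
  P3: eta <- alpha -> mu -> lam
  P4: eta <- mu <- delta -> lam
  P5: eta <- mu <- alpha -> zeta -> lam
  P6: eta <- mu -> lam
The empty set is not sufficient: P1 (eta <- alpha -> zeta -> lam) has no collider blocking it and no conditioned non-collider, so it is open.
Try {alpha, mu}:
  P1: blocked at fork node alpha ∈ conditioning set.
  P2: blocked at fork node alpha ∈ conditioning set.
  P3: blocked at fork node alpha ∈ conditioning set.
  P4: blocked at chain node mu ∈ conditioning set.
  P5: blocked at chain node mu ∈ conditioning set.
  P6: blocked at fork node mu ∈ conditioning set.
{alpha, mu} contains no descendant of eta and blocks every backdoor path.
Every element of {alpha, mu} is needed (dropping alpha leaves P1 open; dropping mu leaves P4 open), so no proper subset is valid.
Among all size-2 subsets of the eligible variables, only {alpha, mu} blocks every backdoor path, so it is the unique smallest valid adjustment set.

{alpha, mu}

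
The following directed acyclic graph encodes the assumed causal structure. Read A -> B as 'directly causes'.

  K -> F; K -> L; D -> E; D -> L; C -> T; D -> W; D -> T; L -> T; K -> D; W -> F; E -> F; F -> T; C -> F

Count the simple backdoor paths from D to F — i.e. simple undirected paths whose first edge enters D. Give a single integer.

A backdoor path from D to F is any simple undirected path whose first edge points into D (i.e. leaves D via a parent).
Parents of D: {K}.
Enumerating:
  P1: D <- K -> L -> T <- C -> F
  P2: D <- K -> L -> T <- F
  P3: D <- K -> F
That exhausts the simple backdoor paths. Count: 3.

3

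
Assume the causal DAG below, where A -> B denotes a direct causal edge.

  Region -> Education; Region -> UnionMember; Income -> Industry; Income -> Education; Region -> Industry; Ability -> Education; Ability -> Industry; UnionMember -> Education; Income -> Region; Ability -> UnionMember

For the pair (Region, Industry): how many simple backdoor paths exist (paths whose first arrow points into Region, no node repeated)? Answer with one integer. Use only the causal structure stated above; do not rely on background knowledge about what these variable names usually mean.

3

A backdoor path from Region to Industry is any simple undirected path whose first edge points into Region (i.e. leaves Region via a parent).
Parents of Region: {Income}.
Enumerating:
  P1: Region <- Income -> Industry
  P2: Region <- Income -> Education <- Ability -> Industry
  P3: Region <- Income -> Education <- UnionMember <- Ability -> Industry
That exhausts the simple backdoor paths. Count: 3.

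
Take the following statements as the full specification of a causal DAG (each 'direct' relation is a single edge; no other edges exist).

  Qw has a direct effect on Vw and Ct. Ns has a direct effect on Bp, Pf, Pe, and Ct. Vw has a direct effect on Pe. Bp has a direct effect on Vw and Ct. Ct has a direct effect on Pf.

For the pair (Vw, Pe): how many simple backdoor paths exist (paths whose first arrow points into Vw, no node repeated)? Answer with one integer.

6

A backdoor path from Vw to Pe is any simple undirected path whose first edge points into Vw (i.e. leaves Vw via a parent).
Parents of Vw: {Bp, Qw}.
Enumerating:
  P1: Vw <- Qw -> Ct <- Ns -> Pe
  P2: Vw <- Qw -> Ct <- Bp <- Ns -> Pe
  P3: Vw <- Qw -> Ct -> Pf <- Ns -> Pe
  P4: Vw <- Bp <- Ns -> Pe
  P5: Vw <- Bp -> Ct <- Ns -> Pe
  P6: Vw <- Bp -> Ct -> Pf <- Ns -> Pe
That exhausts the simple backdoor paths. Count: 6.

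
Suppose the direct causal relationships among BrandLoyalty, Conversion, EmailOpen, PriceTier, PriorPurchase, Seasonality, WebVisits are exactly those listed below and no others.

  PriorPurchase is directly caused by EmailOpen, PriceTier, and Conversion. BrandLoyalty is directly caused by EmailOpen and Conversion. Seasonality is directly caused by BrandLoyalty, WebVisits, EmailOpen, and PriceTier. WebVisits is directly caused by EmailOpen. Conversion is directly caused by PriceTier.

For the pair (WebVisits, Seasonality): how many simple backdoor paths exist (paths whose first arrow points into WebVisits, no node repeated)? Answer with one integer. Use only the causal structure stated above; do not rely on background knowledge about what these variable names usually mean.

8

A backdoor path from WebVisits to Seasonality is any simple undirected path whose first edge points into WebVisits (i.e. leaves WebVisits via a parent).
Parents of WebVisits: {EmailOpen}.
Enumerating:
  P1: WebVisits <- EmailOpen -> BrandLoyalty <- Conversion <- PriceTier -> Seasonality
  P2: WebVisits <- EmailOpen -> BrandLoyalty <- Conversion -> PriorPurchase <- PriceTier -> Seasonality
  P3: WebVisits <- EmailOpen -> BrandLoyalty -> Seasonality
  P4: WebVisits <- EmailOpen -> PriorPurchase <- PriceTier -> Conversion -> BrandLoyalty -> Seasonality
  P5: WebVisits <- EmailOpen -> PriorPurchase <- PriceTier -> Seasonality
  P6: WebVisits <- EmailOpen -> PriorPurchase <- Conversion <- PriceTier -> Seasonality
  P7: WebVisits <- EmailOpen -> PriorPurchase <- Conversion -> BrandLoyalty -> Seasonality
  P8: WebVisits <- EmailOpen -> Seasonality
That exhausts the simple backdoor paths. Count: 8.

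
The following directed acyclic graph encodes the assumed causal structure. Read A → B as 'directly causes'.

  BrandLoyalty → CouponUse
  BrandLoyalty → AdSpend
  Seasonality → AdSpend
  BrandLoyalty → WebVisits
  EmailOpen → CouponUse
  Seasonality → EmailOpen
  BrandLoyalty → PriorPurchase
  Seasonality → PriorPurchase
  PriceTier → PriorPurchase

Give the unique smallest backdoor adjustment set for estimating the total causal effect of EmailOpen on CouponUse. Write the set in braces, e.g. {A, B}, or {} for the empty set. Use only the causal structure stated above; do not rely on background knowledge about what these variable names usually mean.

Variables eligible for adjustment (non-descendants of EmailOpen, excluding EmailOpen and CouponUse): {AdSpend, BrandLoyalty, PriceTier, PriorPurchase, Seasonality, WebVisits}.
Backdoor paths from EmailOpen to CouponUse:
  P1: EmailOpen <- Seasonality -> AdSpend <- BrandLoyalty -> CouponUse
  P2: EmailOpen <- Seasonality -> PriorPurchase <- BrandLoyalty -> CouponUse
Each backdoor path contains an unconditioned collider, so every path is already blocked with the empty conditioning set:
  P1: blocked at collider AdSpend (neither it nor any descendant is in the conditioning set).
  P2: blocked at collider PriorPurchase (neither it nor any descendant is in the conditioning set).
The empty set is therefore the unique smallest valid set.

{}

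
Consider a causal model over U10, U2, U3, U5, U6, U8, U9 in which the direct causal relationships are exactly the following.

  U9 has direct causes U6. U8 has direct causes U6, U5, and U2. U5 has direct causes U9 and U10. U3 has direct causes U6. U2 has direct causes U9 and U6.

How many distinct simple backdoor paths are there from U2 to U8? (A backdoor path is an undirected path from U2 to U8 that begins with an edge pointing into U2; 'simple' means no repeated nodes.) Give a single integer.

4

A backdoor path from U2 to U8 is any simple undirected path whose first edge points into U2 (i.e. leaves U2 via a parent).
Parents of U2: {U6, U9}.
Enumerating:
  P1: U2 <- U6 -> U9 -> U5 -> U8
  P2: U2 <- U6 -> U8
  P3: U2 <- U9 <- U6 -> U8
  P4: U2 <- U9 -> U5 -> U8
That exhausts the simple backdoor paths. Count: 4.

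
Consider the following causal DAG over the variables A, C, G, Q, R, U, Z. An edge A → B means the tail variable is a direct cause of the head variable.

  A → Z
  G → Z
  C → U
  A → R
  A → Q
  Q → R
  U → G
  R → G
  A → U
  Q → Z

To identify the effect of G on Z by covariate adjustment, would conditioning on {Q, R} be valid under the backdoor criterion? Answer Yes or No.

Backdoor paths from G to Z (paths whose first edge points into G):
  P1: G <- U <- A -> Q -> Z
  P2: G <- U <- A -> R <- Q -> Z
  P3: G <- U <- A -> Z
  P4: G <- R <- A -> Q -> Z
  P5: G <- R <- A -> Z
  P6: G <- R <- Q <- A -> Z
  P7: G <- R <- Q -> Z
Condition 1 (no descendant of G in the set): holds — descendants of G are {Z}; none are in {Q, R}.
Condition 2 (every backdoor path blocked by {Q, R}):
  P1: blocked at chain node Q ∈ conditioning set.
  P2: blocked at fork node Q ∈ conditioning set.
  P3: open — no interior node is in the conditioning set.
  P4: blocked at chain node R ∈ conditioning set.
  P5: blocked at chain node R ∈ conditioning set.
  P6: blocked at chain node R ∈ conditioning set.
  P7: blocked at chain node R ∈ conditioning set.
{Q, R} does not satisfy the backdoor criterion.

No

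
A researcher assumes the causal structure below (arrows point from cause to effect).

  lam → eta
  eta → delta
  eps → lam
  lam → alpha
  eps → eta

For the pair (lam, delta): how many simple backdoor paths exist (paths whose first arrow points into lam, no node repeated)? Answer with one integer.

A backdoor path from lam to delta is any simple undirected path whose first edge points into lam (i.e. leaves lam via a parent).
Parents of lam: {eps}.
Enumerating:
  P1: lam <- eps -> eta -> delta
That exhausts the simple backdoor paths. Count: 1.

1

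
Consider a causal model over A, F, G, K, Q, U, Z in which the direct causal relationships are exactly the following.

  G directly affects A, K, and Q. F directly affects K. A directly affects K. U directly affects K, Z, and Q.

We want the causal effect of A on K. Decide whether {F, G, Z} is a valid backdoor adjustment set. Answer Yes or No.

Yes

Backdoor paths from A to K (paths whose first edge points into A):
  P1: A <- G -> K
  P2: A <- G -> Q <- U -> K
Condition 1 (no descendant of A in the set): holds — descendants of A are {K}; none are in {F, G, Z}.
Condition 2 (every backdoor path blocked by {F, G, Z}):
  P1: blocked at fork node G ∈ conditioning set.
  P2: blocked at fork node G ∈ conditioning set.
{F, G, Z} satisfies the backdoor criterion.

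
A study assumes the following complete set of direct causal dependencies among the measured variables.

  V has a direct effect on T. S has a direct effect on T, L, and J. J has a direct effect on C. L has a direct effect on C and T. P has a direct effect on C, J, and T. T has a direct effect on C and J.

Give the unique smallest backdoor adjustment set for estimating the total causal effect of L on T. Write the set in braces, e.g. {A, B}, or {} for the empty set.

Variables eligible for adjustment (non-descendants of L, excluding L and T): {P, S, V}.
Backdoor paths from L to T:
  P1: L <- S -> T
  P2: L <- S -> J <- P -> T
  P3: L <- S -> J <- P -> C <- T
  P4: L <- S -> J <- T
  P5: L <- S -> J -> C <- P -> T
  P6: L <- S -> J -> C <- T
The empty set is not sufficient: P1 (L <- S -> T) has no collider blocking it and no conditioned non-collider, so it is open.
Try {S}:
  P1: blocked at fork node S ∈ conditioning set.
  P2: blocked at fork node S ∈ conditioning set.
  P3: blocked at fork node S ∈ conditioning set.
  P4: blocked at fork node S ∈ conditioning set.
  P5: blocked at fork node S ∈ conditioning set.
  P6: blocked at fork node S ∈ conditioning set.
{S} contains no descendant of L and blocks every backdoor path.
No other singleton works — e.g. {V} leaves P1 open — so {S} is the unique smallest valid adjustment set.

{S}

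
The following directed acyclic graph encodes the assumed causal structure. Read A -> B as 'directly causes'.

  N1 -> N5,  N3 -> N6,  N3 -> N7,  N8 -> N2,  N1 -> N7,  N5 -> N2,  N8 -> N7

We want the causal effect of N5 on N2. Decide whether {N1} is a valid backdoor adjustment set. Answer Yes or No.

Yes

Backdoor paths from N5 to N2 (paths whose first edge points into N5):
  P1: N5 <- N1 -> N7 <- N8 -> N2
Condition 1 (no descendant of N5 in the set): holds — descendants of N5 are {N2}; none are in {N1}.
Condition 2 (every backdoor path blocked by {N1}):
  P1: blocked at fork node N1 ∈ conditioning set.
{N1} satisfies the backdoor criterion.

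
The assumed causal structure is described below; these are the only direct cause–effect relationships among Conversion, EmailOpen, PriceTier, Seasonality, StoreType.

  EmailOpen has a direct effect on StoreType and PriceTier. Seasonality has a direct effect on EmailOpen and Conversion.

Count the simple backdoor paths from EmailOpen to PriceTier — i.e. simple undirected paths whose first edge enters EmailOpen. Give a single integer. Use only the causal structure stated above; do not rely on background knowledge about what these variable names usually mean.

0

A backdoor path from EmailOpen to PriceTier is any simple undirected path whose first edge points into EmailOpen (i.e. leaves EmailOpen via a parent).
Parents of EmailOpen: {Seasonality}.
No simple path from any parent of EmailOpen reaches PriceTier without revisiting EmailOpen, so there are no backdoor paths.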